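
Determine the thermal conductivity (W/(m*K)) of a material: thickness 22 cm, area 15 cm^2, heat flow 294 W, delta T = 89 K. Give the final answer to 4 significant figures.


k = Q*L / (A*dT)
L = 0.22 m, A = 1.5e-03 m^2
k = 294 * 0.22 / (1.5e-03 * 89)
k = 484.5 W/(m*K)


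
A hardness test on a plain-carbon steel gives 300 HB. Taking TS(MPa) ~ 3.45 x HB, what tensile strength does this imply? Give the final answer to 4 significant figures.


TS (MPa) = 3.45 * HB
TS = 3.45 * 300
TS = 1035 MPa


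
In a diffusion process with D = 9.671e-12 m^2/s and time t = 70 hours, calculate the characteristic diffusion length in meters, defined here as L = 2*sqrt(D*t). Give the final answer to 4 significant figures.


t = 70 hr = 252000 s
Diffusion length = 2*sqrt(D*t)
= 2*sqrt(9.671e-12 * 252000)
= 3.122e-03 m


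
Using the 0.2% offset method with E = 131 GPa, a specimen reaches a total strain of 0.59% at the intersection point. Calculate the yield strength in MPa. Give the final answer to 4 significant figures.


Offset strain = 0.002
Elastic strain at yield = total_strain - offset = 5.9e-03 - 0.002 = 3.9e-03
sigma_y = E * elastic_strain = 131000 * 3.9e-03
sigma_y = 510.9 MPa


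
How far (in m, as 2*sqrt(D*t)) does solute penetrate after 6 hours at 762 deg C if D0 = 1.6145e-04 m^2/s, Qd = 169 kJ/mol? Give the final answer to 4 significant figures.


Step 1: D = D0 * exp(-Qd/(R*T))
T = 1035.15 K
D = 1.6145e-04 * exp(-169e3 / (8.314 * 1035.15)) = 4.78444e-13 m^2/s
Step 2: L = 2*sqrt(D*t)
t = 6 h = 21600 s
L = 2*sqrt(4.78444e-13 * 21600) = 2.033e-04 m


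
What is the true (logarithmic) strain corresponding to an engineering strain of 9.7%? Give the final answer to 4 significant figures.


epsilon_true = ln(1 + epsilon_eng)
epsilon_true = ln(1 + 0.097)
epsilon_true = 0.09258


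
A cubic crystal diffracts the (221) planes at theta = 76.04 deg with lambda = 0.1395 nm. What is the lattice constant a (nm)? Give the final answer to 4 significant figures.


d = lambda / (2*sin(theta))
d = 0.1395 / (2*sin(76.04 deg))
d = 0.0718728 nm
a = d * sqrt(h^2+k^2+l^2) = 0.0718728 * sqrt(9)
a = 0.2156 nm


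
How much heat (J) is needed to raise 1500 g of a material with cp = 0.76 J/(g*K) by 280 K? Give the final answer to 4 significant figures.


Q = m * cp * dT
Q = 1500 * 0.76 * 280
Q = 319200 J


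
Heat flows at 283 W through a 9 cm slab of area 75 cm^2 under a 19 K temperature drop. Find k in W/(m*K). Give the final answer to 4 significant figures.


k = Q*L / (A*dT)
L = 0.09 m, A = 7.5e-03 m^2
k = 283 * 0.09 / (7.5e-03 * 19)
k = 178.7 W/(m*K)


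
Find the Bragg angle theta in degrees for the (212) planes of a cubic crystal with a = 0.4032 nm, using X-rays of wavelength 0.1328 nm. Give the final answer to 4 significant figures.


d = a / sqrt(h^2+k^2+l^2)
d = 0.4032 / sqrt(9) = 0.1344 nm
lambda = 2*d*sin(theta)  =>  sin(theta) = lambda / (2*d)
sin(theta) = 0.1328 / (2 * 0.1344) = 0.494048
theta = 29.61 deg


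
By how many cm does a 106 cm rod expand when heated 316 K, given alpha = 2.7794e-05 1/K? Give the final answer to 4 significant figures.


dL = L0 * alpha * dT
dL = 106 * 2.7794e-05 * 316
dL = 0.931 cm


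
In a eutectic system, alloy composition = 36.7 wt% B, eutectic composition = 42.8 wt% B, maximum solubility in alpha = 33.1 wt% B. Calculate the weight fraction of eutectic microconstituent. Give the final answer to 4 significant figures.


f_primary = (C_e - C0) / (C_e - C_alpha_max)
f_primary = (42.8 - 36.7) / (42.8 - 33.1)
f_primary = 0.628866
f_eutectic = 1 - 0.628866 = 0.3711


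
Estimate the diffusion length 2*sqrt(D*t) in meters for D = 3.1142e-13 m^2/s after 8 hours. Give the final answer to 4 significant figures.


t = 8 hr = 28800 s
Diffusion length = 2*sqrt(D*t)
= 2*sqrt(3.1142e-13 * 28800)
= 1.894e-04 m


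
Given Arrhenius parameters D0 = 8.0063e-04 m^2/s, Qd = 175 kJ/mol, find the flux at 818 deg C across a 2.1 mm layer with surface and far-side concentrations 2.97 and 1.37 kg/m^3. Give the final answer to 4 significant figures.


Step 1: D = D0 * exp(-Qd/(R*T))
T = 818 + 273.15 = 1091.15 K
D = 8.0063e-04 * exp(-175e3 / (8.314 * 1091.15)) = 3.35485e-12 m^2/s
Step 2: J = D * (C1 - C2) / dx
J = 3.35485e-12 * (2.97 - 1.37) / 2.1e-03
J = 2.556e-09 kg/(m^2*s)


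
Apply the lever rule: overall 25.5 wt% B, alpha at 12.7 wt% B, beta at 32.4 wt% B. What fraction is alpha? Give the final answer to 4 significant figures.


f_alpha = (C_beta - C0) / (C_beta - C_alpha)
f_alpha = (32.4 - 25.5) / (32.4 - 12.7)
f_alpha = 0.3503


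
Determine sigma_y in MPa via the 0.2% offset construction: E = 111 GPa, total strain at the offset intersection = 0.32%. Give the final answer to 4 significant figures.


Offset strain = 0.002
Elastic strain at yield = total_strain - offset = 3.2e-03 - 0.002 = 1.2e-03
sigma_y = E * elastic_strain = 111000 * 1.2e-03
sigma_y = 133.2 MPa


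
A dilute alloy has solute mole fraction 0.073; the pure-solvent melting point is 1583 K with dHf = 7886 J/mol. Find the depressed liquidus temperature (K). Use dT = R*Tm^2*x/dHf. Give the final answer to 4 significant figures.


dT = R*Tm^2*x / dHf
dT = 8.314 * 1583^2 * 0.073 / 7886
dT = 192.858 K
T_new = 1583 - 192.858 = 1390 K


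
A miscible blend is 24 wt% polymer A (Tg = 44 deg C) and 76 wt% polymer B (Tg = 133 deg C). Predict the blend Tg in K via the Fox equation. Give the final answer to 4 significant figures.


1/Tg = w1/Tg1 + w2/Tg2 (in Kelvin)
Tg1 = 317.15 K, Tg2 = 406.15 K
1/Tg = 0.24/317.15 + 0.76/406.15
Tg = 380.5 K


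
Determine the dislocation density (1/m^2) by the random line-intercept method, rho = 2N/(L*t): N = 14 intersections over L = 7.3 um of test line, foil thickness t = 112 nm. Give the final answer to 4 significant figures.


rho = 2N / (L * t)
L = 7.3 um = 7.3e-06 m, t = 112 nm = 1.12e-07 m
rho = 2 * 14 / (7.3e-06 * 1.12e-07)
rho = 3.425e+13 1/m^2


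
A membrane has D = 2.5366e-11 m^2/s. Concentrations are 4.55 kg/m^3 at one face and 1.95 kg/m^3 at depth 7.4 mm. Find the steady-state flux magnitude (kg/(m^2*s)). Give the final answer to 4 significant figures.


J = -D * (dC/dx) = D * (C1 - C2) / dx
J = 2.5366e-11 * (4.55 - 1.95) / 7.4e-03
J = 8.912e-09 kg/(m^2*s)


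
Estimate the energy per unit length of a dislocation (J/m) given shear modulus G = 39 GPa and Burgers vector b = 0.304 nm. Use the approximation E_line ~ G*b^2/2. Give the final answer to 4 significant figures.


E = G*b^2/2
b = 0.304 nm = 3.04e-10 m
G = 39 GPa = 3.9e+10 Pa
E = 0.5 * 3.9e+10 * (3.04e-10)^2
E = 1.802e-09 J/m


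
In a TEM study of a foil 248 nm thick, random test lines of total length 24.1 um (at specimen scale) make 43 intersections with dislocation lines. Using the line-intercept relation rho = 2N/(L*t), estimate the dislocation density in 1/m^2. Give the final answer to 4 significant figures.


rho = 2N / (L * t)
L = 24.1 um = 2.41e-05 m, t = 248 nm = 2.48e-07 m
rho = 2 * 43 / (2.41e-05 * 2.48e-07)
rho = 1.439e+13 1/m^2


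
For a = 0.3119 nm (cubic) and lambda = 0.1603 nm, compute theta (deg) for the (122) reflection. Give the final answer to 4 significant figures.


d = a / sqrt(h^2+k^2+l^2)
d = 0.3119 / sqrt(9) = 0.103967 nm
lambda = 2*d*sin(theta)  =>  sin(theta) = lambda / (2*d)
sin(theta) = 0.1603 / (2 * 0.103967) = 0.77092
theta = 50.44 deg


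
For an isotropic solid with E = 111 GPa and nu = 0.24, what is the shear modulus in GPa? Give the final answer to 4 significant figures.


G = E / (2*(1+nu))
G = 111 / (2*(1+0.24))
G = 44.76 GPa


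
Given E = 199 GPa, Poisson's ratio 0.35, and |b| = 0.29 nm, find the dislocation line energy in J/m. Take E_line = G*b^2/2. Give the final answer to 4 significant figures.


Step 1: G = E / (2*(1+nu))
G = 199 / (2*(1+0.35)) = 73.7037 GPa = 7.37037e+10 Pa
Step 2: E_line = G*b^2/2
b = 0.29 nm = 2.9e-10 m
E_line = 0.5 * 7.37037e+10 * (2.9e-10)^2 = 3.099e-09 J/m


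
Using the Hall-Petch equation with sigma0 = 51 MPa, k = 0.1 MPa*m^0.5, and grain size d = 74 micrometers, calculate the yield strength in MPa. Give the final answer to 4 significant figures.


sigma_y = sigma0 + k / sqrt(d)
d = 74 um = 7.4e-05 m
sigma_y = 51 + 0.1 / sqrt(7.4e-05)
sigma_y = 62.62 MPa


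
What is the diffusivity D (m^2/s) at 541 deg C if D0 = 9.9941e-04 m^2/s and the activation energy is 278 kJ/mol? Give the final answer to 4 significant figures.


D = D0 * exp(-Qd / (R*T))
T = 814.15 K
D = 9.9941e-04 * exp(-278e3 / (8.314 * 814.15))
D = 1.456e-21 m^2/s


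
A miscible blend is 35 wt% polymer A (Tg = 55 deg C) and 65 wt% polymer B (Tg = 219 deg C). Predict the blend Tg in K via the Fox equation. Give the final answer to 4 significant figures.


1/Tg = w1/Tg1 + w2/Tg2 (in Kelvin)
Tg1 = 328.15 K, Tg2 = 492.15 K
1/Tg = 0.35/328.15 + 0.65/492.15
Tg = 418.9 K


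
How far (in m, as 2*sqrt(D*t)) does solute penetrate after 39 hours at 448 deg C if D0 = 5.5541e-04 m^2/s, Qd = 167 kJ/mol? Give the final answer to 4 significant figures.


Step 1: D = D0 * exp(-Qd/(R*T))
T = 721.15 K
D = 5.5541e-04 * exp(-167e3 / (8.314 * 721.15)) = 4.44593e-16 m^2/s
Step 2: L = 2*sqrt(D*t)
t = 39 h = 140400 s
L = 2*sqrt(4.44593e-16 * 140400) = 1.58e-05 m


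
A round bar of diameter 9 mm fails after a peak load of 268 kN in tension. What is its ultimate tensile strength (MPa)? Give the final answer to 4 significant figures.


A0 = pi*(d/2)^2 = pi*(9/2)^2 = 63.6173 mm^2
UTS = F_max / A0 = 268*1000 / 63.6173
UTS = 4213 MPa


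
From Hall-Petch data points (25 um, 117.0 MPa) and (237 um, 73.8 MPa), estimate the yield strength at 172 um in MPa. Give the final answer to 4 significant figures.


sigma_y = sigma0 + k / sqrt(d)
1/sqrt(d1) = 1/sqrt(2.5e-05) = 200;  1/sqrt(d2) = 64.957
k = (sigma1 - sigma2) / (1/sqrt(d1) - 1/sqrt(d2)) = (117.0 - 73.8) / (200 - 64.957) = 0.319898 MPa*m^0.5
sigma0 = sigma1 - k/sqrt(d1) = 117.0 - 0.319898*200 = 53.0204 MPa
sigma_y(d3) = 53.0204 + 0.319898 / sqrt(1.72e-04) = 77.41 MPa


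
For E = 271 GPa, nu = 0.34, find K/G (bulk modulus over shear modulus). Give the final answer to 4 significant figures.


G = E / (2*(1+nu))
G = 271 / (2*(1+0.34)) = 101.119 GPa
K = E / (3*(1-2*nu))
K = 271 / (3*(1-2*0.34)) = 282.292 GPa
K/G = 282.292 / 101.119 = 2.792


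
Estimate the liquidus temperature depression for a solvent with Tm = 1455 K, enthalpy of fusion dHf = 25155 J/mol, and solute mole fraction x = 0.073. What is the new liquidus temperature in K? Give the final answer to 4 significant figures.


dT = R*Tm^2*x / dHf
dT = 8.314 * 1455^2 * 0.073 / 25155
dT = 51.0781 K
T_new = 1455 - 51.0781 = 1404 K


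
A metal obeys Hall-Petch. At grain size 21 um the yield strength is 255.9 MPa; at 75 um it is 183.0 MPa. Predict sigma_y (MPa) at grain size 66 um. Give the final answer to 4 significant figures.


sigma_y = sigma0 + k / sqrt(d)
1/sqrt(d1) = 1/sqrt(2.1e-05) = 218.218;  1/sqrt(d2) = 115.47
k = (sigma1 - sigma2) / (1/sqrt(d1) - 1/sqrt(d2)) = (255.9 - 183.0) / (218.218 - 115.47) = 0.709504 MPa*m^0.5
sigma0 = sigma1 - k/sqrt(d1) = 255.9 - 0.709504*218.218 = 101.074 MPa
sigma_y(d3) = 101.074 + 0.709504 / sqrt(6.6e-05) = 188.4 MPa


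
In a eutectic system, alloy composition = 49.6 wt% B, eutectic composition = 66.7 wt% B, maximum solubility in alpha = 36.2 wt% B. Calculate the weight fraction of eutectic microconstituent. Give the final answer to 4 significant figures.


f_primary = (C_e - C0) / (C_e - C_alpha_max)
f_primary = (66.7 - 49.6) / (66.7 - 36.2)
f_primary = 0.560656
f_eutectic = 1 - 0.560656 = 0.4393


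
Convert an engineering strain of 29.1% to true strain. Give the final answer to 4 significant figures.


epsilon_true = ln(1 + epsilon_eng)
epsilon_true = ln(1 + 0.291)
epsilon_true = 0.2554


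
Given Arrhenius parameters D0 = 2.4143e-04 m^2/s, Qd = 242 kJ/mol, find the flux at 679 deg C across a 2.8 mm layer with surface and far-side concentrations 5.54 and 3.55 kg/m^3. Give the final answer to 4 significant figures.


Step 1: D = D0 * exp(-Qd/(R*T))
T = 679 + 273.15 = 952.15 K
D = 2.4143e-04 * exp(-242e3 / (8.314 * 952.15)) = 1.27723e-17 m^2/s
Step 2: J = D * (C1 - C2) / dx
J = 1.27723e-17 * (5.54 - 3.55) / 2.8e-03
J = 9.077e-15 kg/(m^2*s)


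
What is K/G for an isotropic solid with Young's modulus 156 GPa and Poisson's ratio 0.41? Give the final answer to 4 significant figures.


G = E / (2*(1+nu))
G = 156 / (2*(1+0.41)) = 55.3191 GPa
K = E / (3*(1-2*nu))
K = 156 / (3*(1-2*0.41)) = 288.889 GPa
K/G = 288.889 / 55.3191 = 5.222


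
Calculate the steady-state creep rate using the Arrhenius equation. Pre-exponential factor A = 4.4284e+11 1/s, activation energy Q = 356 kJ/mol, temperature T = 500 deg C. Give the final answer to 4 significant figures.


rate = A * exp(-Q / (R*T))
T = 500 + 273.15 = 773.15 K
rate = 4.4284e+11 * exp(-356e3 / (8.314 * 773.15))
rate = 3.924e-13 1/s


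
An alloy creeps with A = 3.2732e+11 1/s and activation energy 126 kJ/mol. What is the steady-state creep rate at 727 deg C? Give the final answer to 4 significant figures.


rate = A * exp(-Q / (R*T))
T = 727 + 273.15 = 1000.15 K
rate = 3.2732e+11 * exp(-126e3 / (8.314 * 1000.15))
rate = 85930 1/s


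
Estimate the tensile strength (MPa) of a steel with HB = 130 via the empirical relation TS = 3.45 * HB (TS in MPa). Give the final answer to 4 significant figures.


TS (MPa) = 3.45 * HB
TS = 3.45 * 130
TS = 448.5 MPa


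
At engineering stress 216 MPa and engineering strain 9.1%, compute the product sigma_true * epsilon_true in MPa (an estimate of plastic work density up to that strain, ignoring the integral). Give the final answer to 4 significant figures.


sigma_true = sigma_eng * (1 + epsilon_eng)
sigma_true = 216 * (1 + 0.091) = 235.656 MPa
epsilon_true = ln(1 + epsilon_eng)
epsilon_true = ln(1 + 0.091) = 0.0870947
sigma_true * epsilon_true = 235.656 * 0.0870947 = 20.52 MPa


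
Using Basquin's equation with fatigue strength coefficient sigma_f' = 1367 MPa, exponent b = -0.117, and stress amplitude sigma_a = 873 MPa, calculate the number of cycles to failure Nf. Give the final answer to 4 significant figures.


sigma_a = sigma_f' * (2*Nf)^b
2*Nf = (sigma_a / sigma_f')^(1/b)
2*Nf = (873 / 1367)^(1/-0.117)
2*Nf = 46.192
Nf = 23.1 cycles


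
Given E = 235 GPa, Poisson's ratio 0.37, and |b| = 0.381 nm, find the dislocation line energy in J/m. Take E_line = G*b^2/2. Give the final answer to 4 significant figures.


Step 1: G = E / (2*(1+nu))
G = 235 / (2*(1+0.37)) = 85.7664 GPa = 8.57664e+10 Pa
Step 2: E_line = G*b^2/2
b = 0.381 nm = 3.81e-10 m
E_line = 0.5 * 8.57664e+10 * (3.81e-10)^2 = 6.225e-09 J/m


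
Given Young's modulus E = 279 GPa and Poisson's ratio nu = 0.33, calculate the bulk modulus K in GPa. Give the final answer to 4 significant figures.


K = E / (3*(1-2*nu))
K = 279 / (3*(1-2*0.33))
K = 273.5 GPa


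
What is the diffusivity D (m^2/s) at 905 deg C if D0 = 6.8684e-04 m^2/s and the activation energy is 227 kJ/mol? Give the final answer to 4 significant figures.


D = D0 * exp(-Qd / (R*T))
T = 1178.15 K
D = 6.8684e-04 * exp(-227e3 / (8.314 * 1178.15))
D = 5.918e-14 m^2/s


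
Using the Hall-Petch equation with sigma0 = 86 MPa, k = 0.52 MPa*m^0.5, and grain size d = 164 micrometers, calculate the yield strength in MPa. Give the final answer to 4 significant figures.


sigma_y = sigma0 + k / sqrt(d)
d = 164 um = 1.64e-04 m
sigma_y = 86 + 0.52 / sqrt(1.64e-04)
sigma_y = 126.6 MPa


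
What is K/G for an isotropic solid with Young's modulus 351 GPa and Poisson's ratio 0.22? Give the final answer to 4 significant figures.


G = E / (2*(1+nu))
G = 351 / (2*(1+0.22)) = 143.852 GPa
K = E / (3*(1-2*nu))
K = 351 / (3*(1-2*0.22)) = 208.929 GPa
K/G = 208.929 / 143.852 = 1.452


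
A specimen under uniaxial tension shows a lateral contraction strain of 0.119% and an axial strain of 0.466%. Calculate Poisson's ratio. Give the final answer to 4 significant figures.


nu = -epsilon_lat / epsilon_axial
Lateral strain is contraction (negative), so using magnitudes:
nu = 0.119 / 0.466
nu = 0.2554


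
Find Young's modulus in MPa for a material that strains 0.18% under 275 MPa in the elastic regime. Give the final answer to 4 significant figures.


E = sigma / epsilon
epsilon = 0.18% = 1.8e-03
E = 275 / 1.8e-03
E = 152800 MPa


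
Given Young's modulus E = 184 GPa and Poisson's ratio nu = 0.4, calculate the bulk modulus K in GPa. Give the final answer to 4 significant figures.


K = E / (3*(1-2*nu))
K = 184 / (3*(1-2*0.4))
K = 306.7 GPa


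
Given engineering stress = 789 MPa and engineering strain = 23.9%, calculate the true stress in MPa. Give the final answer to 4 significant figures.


sigma_true = sigma_eng * (1 + epsilon_eng)
sigma_true = 789 * (1 + 0.239)
sigma_true = 977.6 MPa


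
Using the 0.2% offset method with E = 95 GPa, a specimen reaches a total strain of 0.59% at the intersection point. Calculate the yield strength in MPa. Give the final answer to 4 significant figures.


Offset strain = 0.002
Elastic strain at yield = total_strain - offset = 5.9e-03 - 0.002 = 3.9e-03
sigma_y = E * elastic_strain = 95000 * 3.9e-03
sigma_y = 370.5 MPa


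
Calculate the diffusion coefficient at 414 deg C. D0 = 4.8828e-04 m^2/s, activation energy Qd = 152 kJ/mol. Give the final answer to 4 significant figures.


D = D0 * exp(-Qd / (R*T))
T = 687.15 K
D = 4.8828e-04 * exp(-152e3 / (8.314 * 687.15))
D = 1.361e-15 m^2/s


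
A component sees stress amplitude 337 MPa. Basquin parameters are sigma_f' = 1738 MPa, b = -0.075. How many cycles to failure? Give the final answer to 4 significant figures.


sigma_a = sigma_f' * (2*Nf)^b
2*Nf = (sigma_a / sigma_f')^(1/b)
2*Nf = (337 / 1738)^(1/-0.075)
2*Nf = 3.15451e+09
Nf = 1.577e+09 cycles


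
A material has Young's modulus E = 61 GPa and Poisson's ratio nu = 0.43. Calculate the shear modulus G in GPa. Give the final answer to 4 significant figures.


G = E / (2*(1+nu))
G = 61 / (2*(1+0.43))
G = 21.33 GPa


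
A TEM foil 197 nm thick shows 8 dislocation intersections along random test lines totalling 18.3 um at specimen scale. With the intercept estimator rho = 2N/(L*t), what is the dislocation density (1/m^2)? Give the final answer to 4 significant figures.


rho = 2N / (L * t)
L = 18.3 um = 1.83e-05 m, t = 197 nm = 1.97e-07 m
rho = 2 * 8 / (1.83e-05 * 1.97e-07)
rho = 4.438e+12 1/m^2


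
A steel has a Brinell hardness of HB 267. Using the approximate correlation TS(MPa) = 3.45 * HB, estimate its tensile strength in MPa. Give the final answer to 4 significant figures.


TS (MPa) = 3.45 * HB
TS = 3.45 * 267
TS = 921.2 MPa


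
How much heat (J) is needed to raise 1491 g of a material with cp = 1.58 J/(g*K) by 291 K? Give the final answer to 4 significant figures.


Q = m * cp * dT
Q = 1491 * 1.58 * 291
Q = 685500 J


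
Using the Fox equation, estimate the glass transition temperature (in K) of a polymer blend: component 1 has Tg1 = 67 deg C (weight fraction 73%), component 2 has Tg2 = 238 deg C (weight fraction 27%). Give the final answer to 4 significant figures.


1/Tg = w1/Tg1 + w2/Tg2 (in Kelvin)
Tg1 = 340.15 K, Tg2 = 511.15 K
1/Tg = 0.73/340.15 + 0.27/511.15
Tg = 373.9 K


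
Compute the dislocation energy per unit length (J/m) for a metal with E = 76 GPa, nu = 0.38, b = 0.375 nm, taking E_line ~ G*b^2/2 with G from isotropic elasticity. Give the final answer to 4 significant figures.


Step 1: G = E / (2*(1+nu))
G = 76 / (2*(1+0.38)) = 27.5362 GPa = 2.75362e+10 Pa
Step 2: E_line = G*b^2/2
b = 0.375 nm = 3.75e-10 m
E_line = 0.5 * 2.75362e+10 * (3.75e-10)^2 = 1.936e-09 J/m


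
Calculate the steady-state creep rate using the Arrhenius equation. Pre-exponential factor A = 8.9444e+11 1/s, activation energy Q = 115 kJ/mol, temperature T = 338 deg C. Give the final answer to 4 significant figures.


rate = A * exp(-Q / (R*T))
T = 338 + 273.15 = 611.15 K
rate = 8.9444e+11 * exp(-115e3 / (8.314 * 611.15))
rate = 132.5 1/s


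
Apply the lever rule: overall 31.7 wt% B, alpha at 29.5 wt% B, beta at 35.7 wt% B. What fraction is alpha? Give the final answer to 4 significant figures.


f_alpha = (C_beta - C0) / (C_beta - C_alpha)
f_alpha = (35.7 - 31.7) / (35.7 - 29.5)
f_alpha = 0.6452


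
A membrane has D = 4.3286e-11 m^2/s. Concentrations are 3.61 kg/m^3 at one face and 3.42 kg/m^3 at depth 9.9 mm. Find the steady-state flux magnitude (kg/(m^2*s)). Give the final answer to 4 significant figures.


J = -D * (dC/dx) = D * (C1 - C2) / dx
J = 4.3286e-11 * (3.61 - 3.42) / 9.9e-03
J = 8.307e-10 kg/(m^2*s)


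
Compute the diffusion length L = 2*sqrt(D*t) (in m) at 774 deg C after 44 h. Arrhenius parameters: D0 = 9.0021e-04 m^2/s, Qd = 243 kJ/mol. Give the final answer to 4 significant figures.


Step 1: D = D0 * exp(-Qd/(R*T))
T = 1047.15 K
D = 9.0021e-04 * exp(-243e3 / (8.314 * 1047.15)) = 6.79856e-16 m^2/s
Step 2: L = 2*sqrt(D*t)
t = 44 h = 158400 s
L = 2*sqrt(6.79856e-16 * 158400) = 2.075e-05 m


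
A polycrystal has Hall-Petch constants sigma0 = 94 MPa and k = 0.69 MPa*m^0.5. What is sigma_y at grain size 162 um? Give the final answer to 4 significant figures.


sigma_y = sigma0 + k / sqrt(d)
d = 162 um = 1.62e-04 m
sigma_y = 94 + 0.69 / sqrt(1.62e-04)
sigma_y = 148.2 MPa


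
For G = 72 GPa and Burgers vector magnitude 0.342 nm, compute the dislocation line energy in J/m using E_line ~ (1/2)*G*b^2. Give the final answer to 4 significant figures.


E = G*b^2/2
b = 0.342 nm = 3.42e-10 m
G = 72 GPa = 7.2e+10 Pa
E = 0.5 * 7.2e+10 * (3.42e-10)^2
E = 4.211e-09 J/m


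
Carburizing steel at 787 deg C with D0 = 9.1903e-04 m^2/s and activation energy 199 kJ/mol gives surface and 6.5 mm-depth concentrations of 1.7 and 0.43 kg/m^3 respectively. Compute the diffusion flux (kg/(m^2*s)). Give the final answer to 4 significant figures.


Step 1: D = D0 * exp(-Qd/(R*T))
T = 787 + 273.15 = 1060.15 K
D = 9.1903e-04 * exp(-199e3 / (8.314 * 1060.15)) = 1.43896e-13 m^2/s
Step 2: J = D * (C1 - C2) / dx
J = 1.43896e-13 * (1.7 - 0.43) / 6.5e-03
J = 2.812e-11 kg/(m^2*s)


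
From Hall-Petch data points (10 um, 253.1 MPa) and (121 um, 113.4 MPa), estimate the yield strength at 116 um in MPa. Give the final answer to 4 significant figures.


sigma_y = sigma0 + k / sqrt(d)
1/sqrt(d1) = 1/sqrt(1e-05) = 316.228;  1/sqrt(d2) = 90.9091
k = (sigma1 - sigma2) / (1/sqrt(d1) - 1/sqrt(d2)) = (253.1 - 113.4) / (316.228 - 90.9091) = 0.620011 MPa*m^0.5
sigma0 = sigma1 - k/sqrt(d1) = 253.1 - 0.620011*316.228 = 57.0354 MPa
sigma_y(d3) = 57.0354 + 0.620011 / sqrt(1.16e-04) = 114.6 MPa


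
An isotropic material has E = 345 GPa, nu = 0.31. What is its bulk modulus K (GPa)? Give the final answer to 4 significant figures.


K = E / (3*(1-2*nu))
K = 345 / (3*(1-2*0.31))
K = 302.6 GPa


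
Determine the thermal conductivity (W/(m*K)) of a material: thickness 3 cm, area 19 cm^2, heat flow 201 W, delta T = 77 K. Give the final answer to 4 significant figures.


k = Q*L / (A*dT)
L = 0.03 m, A = 1.9e-03 m^2
k = 201 * 0.03 / (1.9e-03 * 77)
k = 41.22 W/(m*K)


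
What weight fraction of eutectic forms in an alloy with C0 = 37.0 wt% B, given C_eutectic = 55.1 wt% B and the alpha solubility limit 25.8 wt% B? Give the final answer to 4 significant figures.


f_primary = (C_e - C0) / (C_e - C_alpha_max)
f_primary = (55.1 - 37.0) / (55.1 - 25.8)
f_primary = 0.617747
f_eutectic = 1 - 0.617747 = 0.3823


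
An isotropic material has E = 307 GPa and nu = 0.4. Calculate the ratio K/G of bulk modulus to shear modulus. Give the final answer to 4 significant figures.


G = E / (2*(1+nu))
G = 307 / (2*(1+0.4)) = 109.643 GPa
K = E / (3*(1-2*nu))
K = 307 / (3*(1-2*0.4)) = 511.667 GPa
K/G = 511.667 / 109.643 = 4.667


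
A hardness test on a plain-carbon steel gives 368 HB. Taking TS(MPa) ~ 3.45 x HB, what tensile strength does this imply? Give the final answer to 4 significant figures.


TS (MPa) = 3.45 * HB
TS = 3.45 * 368
TS = 1270 MPa


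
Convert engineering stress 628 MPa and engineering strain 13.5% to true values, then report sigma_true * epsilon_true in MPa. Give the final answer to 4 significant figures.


sigma_true = sigma_eng * (1 + epsilon_eng)
sigma_true = 628 * (1 + 0.135) = 712.78 MPa
epsilon_true = ln(1 + epsilon_eng)
epsilon_true = ln(1 + 0.135) = 0.126633
sigma_true * epsilon_true = 712.78 * 0.126633 = 90.26 MPa


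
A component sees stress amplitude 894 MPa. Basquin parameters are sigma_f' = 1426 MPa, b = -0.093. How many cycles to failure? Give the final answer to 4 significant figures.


sigma_a = sigma_f' * (2*Nf)^b
2*Nf = (sigma_a / sigma_f')^(1/b)
2*Nf = (894 / 1426)^(1/-0.093)
2*Nf = 151.514
Nf = 75.76 cycles


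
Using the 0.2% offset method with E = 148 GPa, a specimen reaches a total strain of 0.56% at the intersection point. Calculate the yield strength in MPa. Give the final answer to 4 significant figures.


Offset strain = 0.002
Elastic strain at yield = total_strain - offset = 5.6e-03 - 0.002 = 3.6e-03
sigma_y = E * elastic_strain = 148000 * 3.6e-03
sigma_y = 532.8 MPa


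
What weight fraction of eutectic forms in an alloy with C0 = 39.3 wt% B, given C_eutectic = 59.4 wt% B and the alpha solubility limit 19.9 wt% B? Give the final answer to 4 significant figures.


f_primary = (C_e - C0) / (C_e - C_alpha_max)
f_primary = (59.4 - 39.3) / (59.4 - 19.9)
f_primary = 0.508861
f_eutectic = 1 - 0.508861 = 0.4911


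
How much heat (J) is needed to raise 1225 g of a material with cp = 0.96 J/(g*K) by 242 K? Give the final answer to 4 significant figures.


Q = m * cp * dT
Q = 1225 * 0.96 * 242
Q = 284600 J


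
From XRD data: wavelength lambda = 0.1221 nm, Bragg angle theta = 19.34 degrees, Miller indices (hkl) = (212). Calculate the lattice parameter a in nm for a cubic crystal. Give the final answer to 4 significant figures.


d = lambda / (2*sin(theta))
d = 0.1221 / (2*sin(19.34 deg))
d = 0.184345 nm
a = d * sqrt(h^2+k^2+l^2) = 0.184345 * sqrt(9)
a = 0.553 nm


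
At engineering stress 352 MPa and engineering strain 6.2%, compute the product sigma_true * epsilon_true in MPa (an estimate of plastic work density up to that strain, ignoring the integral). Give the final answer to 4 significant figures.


sigma_true = sigma_eng * (1 + epsilon_eng)
sigma_true = 352 * (1 + 0.062) = 373.824 MPa
epsilon_true = ln(1 + epsilon_eng)
epsilon_true = ln(1 + 0.062) = 0.0601539
sigma_true * epsilon_true = 373.824 * 0.0601539 = 22.49 MPa


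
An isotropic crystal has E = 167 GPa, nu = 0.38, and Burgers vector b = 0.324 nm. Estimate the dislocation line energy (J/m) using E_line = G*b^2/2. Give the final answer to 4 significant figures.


Step 1: G = E / (2*(1+nu))
G = 167 / (2*(1+0.38)) = 60.5072 GPa = 6.05072e+10 Pa
Step 2: E_line = G*b^2/2
b = 0.324 nm = 3.24e-10 m
E_line = 0.5 * 6.05072e+10 * (3.24e-10)^2 = 3.176e-09 J/m


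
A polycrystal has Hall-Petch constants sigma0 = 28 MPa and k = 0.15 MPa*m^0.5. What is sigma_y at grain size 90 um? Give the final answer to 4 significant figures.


sigma_y = sigma0 + k / sqrt(d)
d = 90 um = 9e-05 m
sigma_y = 28 + 0.15 / sqrt(9e-05)
sigma_y = 43.81 MPa


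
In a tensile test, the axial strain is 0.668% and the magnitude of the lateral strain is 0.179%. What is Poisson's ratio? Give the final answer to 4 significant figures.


nu = -epsilon_lat / epsilon_axial
Lateral strain is contraction (negative), so using magnitudes:
nu = 0.179 / 0.668
nu = 0.268


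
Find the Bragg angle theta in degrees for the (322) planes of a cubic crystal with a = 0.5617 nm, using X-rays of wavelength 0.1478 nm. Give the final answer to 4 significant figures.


d = a / sqrt(h^2+k^2+l^2)
d = 0.5617 / sqrt(17) = 0.136232 nm
lambda = 2*d*sin(theta)  =>  sin(theta) = lambda / (2*d)
sin(theta) = 0.1478 / (2 * 0.136232) = 0.542456
theta = 32.85 deg


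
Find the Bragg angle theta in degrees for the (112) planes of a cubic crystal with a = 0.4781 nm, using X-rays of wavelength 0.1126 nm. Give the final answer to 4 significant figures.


d = a / sqrt(h^2+k^2+l^2)
d = 0.4781 / sqrt(6) = 0.195184 nm
lambda = 2*d*sin(theta)  =>  sin(theta) = lambda / (2*d)
sin(theta) = 0.1126 / (2 * 0.195184) = 0.288447
theta = 16.76 deg


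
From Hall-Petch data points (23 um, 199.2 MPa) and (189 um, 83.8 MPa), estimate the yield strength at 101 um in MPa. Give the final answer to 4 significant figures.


sigma_y = sigma0 + k / sqrt(d)
1/sqrt(d1) = 1/sqrt(2.3e-05) = 208.514;  1/sqrt(d2) = 72.7393
k = (sigma1 - sigma2) / (1/sqrt(d1) - 1/sqrt(d2)) = (199.2 - 83.8) / (208.514 - 72.7393) = 0.849935 MPa*m^0.5
sigma0 = sigma1 - k/sqrt(d1) = 199.2 - 0.849935*208.514 = 21.9763 MPa
sigma_y(d3) = 21.9763 + 0.849935 / sqrt(1.01e-04) = 106.5 MPa


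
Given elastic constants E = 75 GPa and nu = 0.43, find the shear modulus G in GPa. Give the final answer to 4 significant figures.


G = E / (2*(1+nu))
G = 75 / (2*(1+0.43))
G = 26.22 GPa


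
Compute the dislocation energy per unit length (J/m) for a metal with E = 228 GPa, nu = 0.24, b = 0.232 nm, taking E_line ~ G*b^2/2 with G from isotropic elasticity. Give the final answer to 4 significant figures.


Step 1: G = E / (2*(1+nu))
G = 228 / (2*(1+0.24)) = 91.9355 GPa = 9.19355e+10 Pa
Step 2: E_line = G*b^2/2
b = 0.232 nm = 2.32e-10 m
E_line = 0.5 * 9.19355e+10 * (2.32e-10)^2 = 2.474e-09 J/m


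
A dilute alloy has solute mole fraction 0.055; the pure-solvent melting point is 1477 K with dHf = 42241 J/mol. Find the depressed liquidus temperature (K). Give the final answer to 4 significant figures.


dT = R*Tm^2*x / dHf
dT = 8.314 * 1477^2 * 0.055 / 42241
dT = 23.6156 K
T_new = 1477 - 23.6156 = 1453 K


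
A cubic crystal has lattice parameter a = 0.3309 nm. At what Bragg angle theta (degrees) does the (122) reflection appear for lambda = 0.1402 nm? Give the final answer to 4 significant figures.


d = a / sqrt(h^2+k^2+l^2)
d = 0.3309 / sqrt(9) = 0.1103 nm
lambda = 2*d*sin(theta)  =>  sin(theta) = lambda / (2*d)
sin(theta) = 0.1402 / (2 * 0.1103) = 0.635539
theta = 39.46 deg


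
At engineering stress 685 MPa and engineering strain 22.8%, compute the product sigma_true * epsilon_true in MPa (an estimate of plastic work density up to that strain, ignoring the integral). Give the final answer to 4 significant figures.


sigma_true = sigma_eng * (1 + epsilon_eng)
sigma_true = 685 * (1 + 0.228) = 841.18 MPa
epsilon_true = ln(1 + epsilon_eng)
epsilon_true = ln(1 + 0.228) = 0.205387
sigma_true * epsilon_true = 841.18 * 0.205387 = 172.8 MPa


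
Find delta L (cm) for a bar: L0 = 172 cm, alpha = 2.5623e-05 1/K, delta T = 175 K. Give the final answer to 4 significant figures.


dL = L0 * alpha * dT
dL = 172 * 2.5623e-05 * 175
dL = 0.7713 cm


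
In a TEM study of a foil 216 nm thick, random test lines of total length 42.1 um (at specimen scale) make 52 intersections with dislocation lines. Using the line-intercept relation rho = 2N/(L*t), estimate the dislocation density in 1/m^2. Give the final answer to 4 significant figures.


rho = 2N / (L * t)
L = 42.1 um = 4.21e-05 m, t = 216 nm = 2.16e-07 m
rho = 2 * 52 / (4.21e-05 * 2.16e-07)
rho = 1.144e+13 1/m^2


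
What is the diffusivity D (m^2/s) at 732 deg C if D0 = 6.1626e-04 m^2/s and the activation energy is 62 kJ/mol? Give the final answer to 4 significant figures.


D = D0 * exp(-Qd / (R*T))
T = 1005.15 K
D = 6.1626e-04 * exp(-62e3 / (8.314 * 1005.15))
D = 3.696e-07 m^2/s


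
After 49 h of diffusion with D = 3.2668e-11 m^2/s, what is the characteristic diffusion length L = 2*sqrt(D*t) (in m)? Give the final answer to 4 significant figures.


t = 49 hr = 176400 s
Diffusion length = 2*sqrt(D*t)
= 2*sqrt(3.2668e-11 * 176400)
= 4.801e-03 m


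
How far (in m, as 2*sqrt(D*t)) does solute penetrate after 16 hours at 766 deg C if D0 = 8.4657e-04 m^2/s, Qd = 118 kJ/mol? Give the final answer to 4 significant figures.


Step 1: D = D0 * exp(-Qd/(R*T))
T = 1039.15 K
D = 8.4657e-04 * exp(-118e3 / (8.314 * 1039.15)) = 9.90782e-10 m^2/s
Step 2: L = 2*sqrt(D*t)
t = 16 h = 57600 s
L = 2*sqrt(9.90782e-10 * 57600) = 0.01511 m


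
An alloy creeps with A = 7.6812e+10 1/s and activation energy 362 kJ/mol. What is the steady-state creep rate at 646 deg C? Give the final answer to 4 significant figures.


rate = A * exp(-Q / (R*T))
T = 646 + 273.15 = 919.15 K
rate = 7.6812e+10 * exp(-362e3 / (8.314 * 919.15))
rate = 2.053e-10 1/s


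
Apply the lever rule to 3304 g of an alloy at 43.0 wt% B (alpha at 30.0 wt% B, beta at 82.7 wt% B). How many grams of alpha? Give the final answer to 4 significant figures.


f_alpha = (C_beta - C0) / (C_beta - C_alpha)
f_alpha = (82.7 - 43.0) / (82.7 - 30.0) = 0.753321
m_alpha = f_alpha * m_total = 0.753321 * 3304 = 2489 g


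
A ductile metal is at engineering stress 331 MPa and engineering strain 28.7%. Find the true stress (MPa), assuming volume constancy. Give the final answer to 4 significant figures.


sigma_true = sigma_eng * (1 + epsilon_eng)
sigma_true = 331 * (1 + 0.287)
sigma_true = 426 MPa


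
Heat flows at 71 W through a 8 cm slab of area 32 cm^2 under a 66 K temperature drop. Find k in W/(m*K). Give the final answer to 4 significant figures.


k = Q*L / (A*dT)
L = 0.08 m, A = 3.2e-03 m^2
k = 71 * 0.08 / (3.2e-03 * 66)
k = 26.89 W/(m*K)


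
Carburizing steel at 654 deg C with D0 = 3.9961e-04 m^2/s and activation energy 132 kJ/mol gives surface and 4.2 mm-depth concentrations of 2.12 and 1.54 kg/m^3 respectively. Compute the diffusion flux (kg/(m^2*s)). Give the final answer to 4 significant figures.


Step 1: D = D0 * exp(-Qd/(R*T))
T = 654 + 273.15 = 927.15 K
D = 3.9961e-04 * exp(-132e3 / (8.314 * 927.15)) = 1.46093e-11 m^2/s
Step 2: J = D * (C1 - C2) / dx
J = 1.46093e-11 * (2.12 - 1.54) / 4.2e-03
J = 2.017e-09 kg/(m^2*s)


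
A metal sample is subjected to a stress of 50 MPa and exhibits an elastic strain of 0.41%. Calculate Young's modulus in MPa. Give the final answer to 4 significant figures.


E = sigma / epsilon
epsilon = 0.41% = 4.1e-03
E = 50 / 4.1e-03
E = 12200 MPa


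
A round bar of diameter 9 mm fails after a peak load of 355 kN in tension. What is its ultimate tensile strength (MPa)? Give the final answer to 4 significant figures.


A0 = pi*(d/2)^2 = pi*(9/2)^2 = 63.6173 mm^2
UTS = F_max / A0 = 355*1000 / 63.6173
UTS = 5580 MPa


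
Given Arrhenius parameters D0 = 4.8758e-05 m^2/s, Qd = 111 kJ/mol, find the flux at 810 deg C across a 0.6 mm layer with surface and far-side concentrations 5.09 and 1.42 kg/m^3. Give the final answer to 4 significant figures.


Step 1: D = D0 * exp(-Qd/(R*T))
T = 810 + 273.15 = 1083.15 K
D = 4.8758e-05 * exp(-111e3 / (8.314 * 1083.15)) = 2.16225e-10 m^2/s
Step 2: J = D * (C1 - C2) / dx
J = 2.16225e-10 * (5.09 - 1.42) / 6e-04
J = 1.323e-06 kg/(m^2*s)


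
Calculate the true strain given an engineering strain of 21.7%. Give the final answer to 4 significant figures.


epsilon_true = ln(1 + epsilon_eng)
epsilon_true = ln(1 + 0.217)
epsilon_true = 0.1964


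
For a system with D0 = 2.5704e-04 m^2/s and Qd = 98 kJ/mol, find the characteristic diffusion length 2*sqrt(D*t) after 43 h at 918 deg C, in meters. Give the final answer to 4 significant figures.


Step 1: D = D0 * exp(-Qd/(R*T))
T = 1191.15 K
D = 2.5704e-04 * exp(-98e3 / (8.314 * 1191.15)) = 1.29516e-08 m^2/s
Step 2: L = 2*sqrt(D*t)
t = 43 h = 154800 s
L = 2*sqrt(1.29516e-08 * 154800) = 0.08955 m


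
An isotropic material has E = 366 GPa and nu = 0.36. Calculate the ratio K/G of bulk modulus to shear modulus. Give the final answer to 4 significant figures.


G = E / (2*(1+nu))
G = 366 / (2*(1+0.36)) = 134.559 GPa
K = E / (3*(1-2*nu))
K = 366 / (3*(1-2*0.36)) = 435.714 GPa
K/G = 435.714 / 134.559 = 3.238


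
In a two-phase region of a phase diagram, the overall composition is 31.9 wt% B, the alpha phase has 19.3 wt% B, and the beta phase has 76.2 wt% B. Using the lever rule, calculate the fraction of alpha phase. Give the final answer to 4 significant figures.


f_alpha = (C_beta - C0) / (C_beta - C_alpha)
f_alpha = (76.2 - 31.9) / (76.2 - 19.3)
f_alpha = 0.7786


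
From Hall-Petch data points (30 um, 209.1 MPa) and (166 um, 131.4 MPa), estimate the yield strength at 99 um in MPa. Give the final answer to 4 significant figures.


sigma_y = sigma0 + k / sqrt(d)
1/sqrt(d1) = 1/sqrt(3e-05) = 182.574;  1/sqrt(d2) = 77.6151
k = (sigma1 - sigma2) / (1/sqrt(d1) - 1/sqrt(d2)) = (209.1 - 131.4) / (182.574 - 77.6151) = 0.740288 MPa*m^0.5
sigma0 = sigma1 - k/sqrt(d1) = 209.1 - 0.740288*182.574 = 73.9425 MPa
sigma_y(d3) = 73.9425 + 0.740288 / sqrt(9.9e-05) = 148.3 MPa


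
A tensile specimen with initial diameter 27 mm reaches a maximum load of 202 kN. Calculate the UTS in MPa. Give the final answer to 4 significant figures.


A0 = pi*(d/2)^2 = pi*(27/2)^2 = 572.555 mm^2
UTS = F_max / A0 = 202*1000 / 572.555
UTS = 352.8 MPa


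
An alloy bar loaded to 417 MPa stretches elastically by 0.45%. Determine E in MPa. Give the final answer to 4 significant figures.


E = sigma / epsilon
epsilon = 0.45% = 4.5e-03
E = 417 / 4.5e-03
E = 92670 MPa


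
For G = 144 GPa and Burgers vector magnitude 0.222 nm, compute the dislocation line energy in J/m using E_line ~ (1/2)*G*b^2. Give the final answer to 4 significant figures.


E = G*b^2/2
b = 0.222 nm = 2.22e-10 m
G = 144 GPa = 1.44e+11 Pa
E = 0.5 * 1.44e+11 * (2.22e-10)^2
E = 3.548e-09 J/m


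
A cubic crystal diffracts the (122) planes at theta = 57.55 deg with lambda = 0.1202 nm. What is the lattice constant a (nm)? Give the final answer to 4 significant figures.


d = lambda / (2*sin(theta))
d = 0.1202 / (2*sin(57.55 deg))
d = 0.0712203 nm
a = d * sqrt(h^2+k^2+l^2) = 0.0712203 * sqrt(9)
a = 0.2137 nm


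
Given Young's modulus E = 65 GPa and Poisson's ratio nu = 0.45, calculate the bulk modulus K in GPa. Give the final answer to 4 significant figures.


K = E / (3*(1-2*nu))
K = 65 / (3*(1-2*0.45))
K = 216.7 GPa


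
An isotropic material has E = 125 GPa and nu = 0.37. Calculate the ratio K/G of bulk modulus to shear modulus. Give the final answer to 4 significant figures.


G = E / (2*(1+nu))
G = 125 / (2*(1+0.37)) = 45.6204 GPa
K = E / (3*(1-2*nu))
K = 125 / (3*(1-2*0.37)) = 160.256 GPa
K/G = 160.256 / 45.6204 = 3.513


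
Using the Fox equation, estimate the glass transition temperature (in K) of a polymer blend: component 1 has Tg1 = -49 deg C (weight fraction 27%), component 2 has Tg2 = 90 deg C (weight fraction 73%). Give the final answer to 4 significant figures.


1/Tg = w1/Tg1 + w2/Tg2 (in Kelvin)
Tg1 = 224.15 K, Tg2 = 363.15 K
1/Tg = 0.27/224.15 + 0.73/363.15
Tg = 311.1 K


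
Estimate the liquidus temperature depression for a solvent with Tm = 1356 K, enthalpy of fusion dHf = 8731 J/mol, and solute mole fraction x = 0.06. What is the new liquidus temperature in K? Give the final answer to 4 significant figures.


dT = R*Tm^2*x / dHf
dT = 8.314 * 1356^2 * 0.06 / 8731
dT = 105.055 K
T_new = 1356 - 105.055 = 1251 K


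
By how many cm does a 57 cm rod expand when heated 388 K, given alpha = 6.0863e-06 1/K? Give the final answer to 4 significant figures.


dL = L0 * alpha * dT
dL = 57 * 6.0863e-06 * 388
dL = 0.1346 cm


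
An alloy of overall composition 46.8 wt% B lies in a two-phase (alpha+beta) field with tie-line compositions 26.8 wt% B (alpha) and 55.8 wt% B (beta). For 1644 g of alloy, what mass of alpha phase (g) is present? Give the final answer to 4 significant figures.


f_alpha = (C_beta - C0) / (C_beta - C_alpha)
f_alpha = (55.8 - 46.8) / (55.8 - 26.8) = 0.310345
m_alpha = f_alpha * m_total = 0.310345 * 1644 = 510.2 g


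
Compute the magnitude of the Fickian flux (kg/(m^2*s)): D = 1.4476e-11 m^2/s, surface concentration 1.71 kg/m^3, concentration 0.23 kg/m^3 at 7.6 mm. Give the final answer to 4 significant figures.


J = -D * (dC/dx) = D * (C1 - C2) / dx
J = 1.4476e-11 * (1.71 - 0.23) / 7.6e-03
J = 2.819e-09 kg/(m^2*s)


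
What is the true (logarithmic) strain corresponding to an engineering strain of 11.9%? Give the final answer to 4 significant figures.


epsilon_true = ln(1 + epsilon_eng)
epsilon_true = ln(1 + 0.119)
epsilon_true = 0.1124
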